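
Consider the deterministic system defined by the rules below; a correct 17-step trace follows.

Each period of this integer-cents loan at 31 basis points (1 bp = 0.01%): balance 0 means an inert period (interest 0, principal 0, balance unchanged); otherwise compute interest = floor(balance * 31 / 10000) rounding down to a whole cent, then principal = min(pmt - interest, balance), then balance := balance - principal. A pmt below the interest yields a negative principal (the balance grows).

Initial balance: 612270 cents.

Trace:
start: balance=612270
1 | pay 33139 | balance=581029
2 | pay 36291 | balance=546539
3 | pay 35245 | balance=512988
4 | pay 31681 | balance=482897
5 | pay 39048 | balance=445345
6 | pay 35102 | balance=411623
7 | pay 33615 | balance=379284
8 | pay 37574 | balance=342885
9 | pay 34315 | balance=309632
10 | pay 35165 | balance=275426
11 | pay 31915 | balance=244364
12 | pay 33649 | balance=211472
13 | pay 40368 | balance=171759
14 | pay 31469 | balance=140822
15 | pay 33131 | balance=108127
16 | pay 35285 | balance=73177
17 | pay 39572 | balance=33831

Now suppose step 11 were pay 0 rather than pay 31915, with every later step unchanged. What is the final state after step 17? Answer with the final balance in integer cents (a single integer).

(re-executing from step 11 with the substitution; state before step 11: balance=275426)
11 | pay 0 | balance=276279
12 | pay 33649 | balance=243486
13 | pay 40368 | balance=203872
14 | pay 31469 | balance=173035
15 | pay 33131 | balance=140440
16 | pay 35285 | balance=105590
17 | pay 39572 | balance=66345

66345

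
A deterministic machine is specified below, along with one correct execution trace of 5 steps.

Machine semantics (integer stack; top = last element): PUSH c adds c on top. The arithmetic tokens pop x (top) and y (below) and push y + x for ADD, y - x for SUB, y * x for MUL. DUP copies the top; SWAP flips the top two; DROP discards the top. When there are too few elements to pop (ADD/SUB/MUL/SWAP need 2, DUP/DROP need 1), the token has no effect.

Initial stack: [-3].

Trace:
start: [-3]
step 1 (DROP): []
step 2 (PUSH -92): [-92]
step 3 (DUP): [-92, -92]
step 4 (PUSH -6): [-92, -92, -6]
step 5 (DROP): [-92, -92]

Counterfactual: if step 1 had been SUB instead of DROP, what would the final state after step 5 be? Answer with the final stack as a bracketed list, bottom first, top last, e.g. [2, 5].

(re-executing from step 1 with the substitution; state before step 1: [-3])
step 1 (SUB): [-3]
step 2 (PUSH -92): [-3, -92]
step 3 (DUP): [-3, -92, -92]
step 4 (PUSH -6): [-3, -92, -92, -6]
step 5 (DROP): [-3, -92, -92]

[-3, -92, -92]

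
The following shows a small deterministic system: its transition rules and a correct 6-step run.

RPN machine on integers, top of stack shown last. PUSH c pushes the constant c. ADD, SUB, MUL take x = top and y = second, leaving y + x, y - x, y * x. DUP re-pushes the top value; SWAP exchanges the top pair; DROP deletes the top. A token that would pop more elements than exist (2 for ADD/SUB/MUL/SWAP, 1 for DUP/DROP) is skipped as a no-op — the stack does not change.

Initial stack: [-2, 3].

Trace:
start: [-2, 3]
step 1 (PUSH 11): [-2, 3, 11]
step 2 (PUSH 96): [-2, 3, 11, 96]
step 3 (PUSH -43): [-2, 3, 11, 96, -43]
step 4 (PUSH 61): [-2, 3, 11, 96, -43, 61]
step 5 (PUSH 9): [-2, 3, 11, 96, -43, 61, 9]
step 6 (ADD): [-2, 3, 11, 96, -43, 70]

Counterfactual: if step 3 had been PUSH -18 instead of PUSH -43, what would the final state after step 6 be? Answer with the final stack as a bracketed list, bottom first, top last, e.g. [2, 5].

[-2, 3, 11, 96, -18, 70]

(re-executing from step 3 with the substitution; state before step 3: [-2, 3, 11, 96])
step 3 (PUSH -18): [-2, 3, 11, 96, -18]
step 4 (PUSH 61): [-2, 3, 11, 96, -18, 61]
step 5 (PUSH 9): [-2, 3, 11, 96, -18, 61, 9]
step 6 (ADD): [-2, 3, 11, 96, -18, 70]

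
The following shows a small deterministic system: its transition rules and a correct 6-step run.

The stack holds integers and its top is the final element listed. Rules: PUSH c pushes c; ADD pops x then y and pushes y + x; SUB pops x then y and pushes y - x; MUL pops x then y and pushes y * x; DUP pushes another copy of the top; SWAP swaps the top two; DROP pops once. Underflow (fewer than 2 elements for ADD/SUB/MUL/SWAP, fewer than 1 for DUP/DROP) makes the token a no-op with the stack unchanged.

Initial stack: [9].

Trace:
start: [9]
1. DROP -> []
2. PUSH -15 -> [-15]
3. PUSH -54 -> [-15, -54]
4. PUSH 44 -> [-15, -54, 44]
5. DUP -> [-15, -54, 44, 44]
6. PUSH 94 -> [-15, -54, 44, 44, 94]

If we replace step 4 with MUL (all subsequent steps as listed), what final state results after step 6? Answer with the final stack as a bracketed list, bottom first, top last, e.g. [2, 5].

(re-executing from step 4 with the substitution; state before step 4: [-15, -54])
4. MUL -> [810]
5. DUP -> [810, 810]
6. PUSH 94 -> [810, 810, 94]

[810, 810, 94]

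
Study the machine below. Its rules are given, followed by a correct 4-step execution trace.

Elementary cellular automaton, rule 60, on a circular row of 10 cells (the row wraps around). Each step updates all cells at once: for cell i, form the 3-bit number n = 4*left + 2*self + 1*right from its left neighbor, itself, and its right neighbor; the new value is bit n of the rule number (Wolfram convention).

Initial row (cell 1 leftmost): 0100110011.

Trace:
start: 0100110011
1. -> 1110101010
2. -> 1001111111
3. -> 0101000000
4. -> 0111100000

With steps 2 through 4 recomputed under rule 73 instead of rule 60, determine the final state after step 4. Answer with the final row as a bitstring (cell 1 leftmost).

1110100010

(re-executing steps 2..4 under rule 73; state before step 2: 1110101010)
2. -> 1010000000
3. -> 0000111110
4. -> 1110100010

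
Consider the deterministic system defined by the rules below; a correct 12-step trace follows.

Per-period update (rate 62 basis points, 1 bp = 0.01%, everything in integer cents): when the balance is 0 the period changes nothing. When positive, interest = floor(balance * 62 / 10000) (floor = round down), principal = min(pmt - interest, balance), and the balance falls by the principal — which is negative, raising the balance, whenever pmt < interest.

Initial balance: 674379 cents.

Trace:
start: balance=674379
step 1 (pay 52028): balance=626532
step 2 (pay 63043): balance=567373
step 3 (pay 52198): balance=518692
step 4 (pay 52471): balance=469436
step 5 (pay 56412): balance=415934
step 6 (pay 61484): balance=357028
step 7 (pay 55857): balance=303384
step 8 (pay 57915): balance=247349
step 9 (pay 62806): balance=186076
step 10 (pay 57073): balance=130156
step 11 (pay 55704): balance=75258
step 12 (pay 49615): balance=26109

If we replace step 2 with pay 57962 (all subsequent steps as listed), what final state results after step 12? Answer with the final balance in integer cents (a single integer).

31516

(re-executing from step 2 with the substitution; state before step 2: balance=626532)
step 2 (pay 57962): balance=572454
step 3 (pay 52198): balance=523805
step 4 (pay 52471): balance=474581
step 5 (pay 56412): balance=421111
step 6 (pay 61484): balance=362237
step 7 (pay 55857): balance=308625
step 8 (pay 57915): balance=252623
step 9 (pay 62806): balance=191383
step 10 (pay 57073): balance=135496
step 11 (pay 55704): balance=80632
step 12 (pay 49615): balance=31516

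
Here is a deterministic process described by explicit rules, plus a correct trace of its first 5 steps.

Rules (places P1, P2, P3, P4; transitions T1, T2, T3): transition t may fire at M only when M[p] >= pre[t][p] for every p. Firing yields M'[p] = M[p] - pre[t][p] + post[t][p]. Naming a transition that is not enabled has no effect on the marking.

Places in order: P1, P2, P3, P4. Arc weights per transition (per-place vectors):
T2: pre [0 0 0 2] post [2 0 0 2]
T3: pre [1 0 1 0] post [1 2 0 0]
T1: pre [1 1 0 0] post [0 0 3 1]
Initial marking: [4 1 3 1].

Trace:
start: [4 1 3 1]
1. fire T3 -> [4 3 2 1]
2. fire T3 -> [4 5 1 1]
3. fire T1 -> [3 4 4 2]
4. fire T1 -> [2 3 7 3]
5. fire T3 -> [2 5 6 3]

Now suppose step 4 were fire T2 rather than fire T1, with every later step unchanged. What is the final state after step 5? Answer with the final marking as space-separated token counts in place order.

(re-executing from step 4 with the substitution; state before step 4: [3 4 4 2])
4. fire T2 -> [5 4 4 2]
5. fire T3 -> [5 6 3 2]

5 6 3 2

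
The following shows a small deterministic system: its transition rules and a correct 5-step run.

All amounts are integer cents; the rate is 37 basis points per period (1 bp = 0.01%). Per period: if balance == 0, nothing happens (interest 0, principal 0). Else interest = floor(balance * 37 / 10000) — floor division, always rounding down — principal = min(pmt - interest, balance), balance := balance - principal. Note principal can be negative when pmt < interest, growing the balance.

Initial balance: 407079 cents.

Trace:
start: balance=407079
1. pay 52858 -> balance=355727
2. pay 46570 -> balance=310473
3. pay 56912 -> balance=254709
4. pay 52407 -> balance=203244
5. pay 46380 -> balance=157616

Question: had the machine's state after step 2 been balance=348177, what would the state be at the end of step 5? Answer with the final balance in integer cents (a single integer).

state after step 2 := balance=348177
3. pay 56912 -> balance=292553
4. pay 52407 -> balance=241228
5. pay 46380 -> balance=195740

195740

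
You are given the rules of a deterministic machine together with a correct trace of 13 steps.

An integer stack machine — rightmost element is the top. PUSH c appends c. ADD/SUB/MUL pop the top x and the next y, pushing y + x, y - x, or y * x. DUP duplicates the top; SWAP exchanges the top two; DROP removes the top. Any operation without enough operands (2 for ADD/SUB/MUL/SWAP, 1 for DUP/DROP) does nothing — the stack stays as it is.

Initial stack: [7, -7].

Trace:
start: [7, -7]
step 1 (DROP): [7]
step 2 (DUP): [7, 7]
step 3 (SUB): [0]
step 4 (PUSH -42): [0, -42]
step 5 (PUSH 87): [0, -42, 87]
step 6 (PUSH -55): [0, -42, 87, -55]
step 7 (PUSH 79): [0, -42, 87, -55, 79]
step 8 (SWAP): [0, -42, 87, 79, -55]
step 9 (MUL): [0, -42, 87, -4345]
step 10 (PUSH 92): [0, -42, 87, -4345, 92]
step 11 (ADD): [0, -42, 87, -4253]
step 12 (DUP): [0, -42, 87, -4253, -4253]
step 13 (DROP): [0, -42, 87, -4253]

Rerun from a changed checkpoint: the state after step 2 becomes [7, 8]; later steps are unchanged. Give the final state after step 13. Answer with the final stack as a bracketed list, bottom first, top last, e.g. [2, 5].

[-1, -42, 87, -4253]

state after step 2 := [7, 8]
step 3 (SUB): [-1]
step 4 (PUSH -42): [-1, -42]
step 5 (PUSH 87): [-1, -42, 87]
step 6 (PUSH -55): [-1, -42, 87, -55]
step 7 (PUSH 79): [-1, -42, 87, -55, 79]
step 8 (SWAP): [-1, -42, 87, 79, -55]
step 9 (MUL): [-1, -42, 87, -4345]
step 10 (PUSH 92): [-1, -42, 87, -4345, 92]
step 11 (ADD): [-1, -42, 87, -4253]
step 12 (DUP): [-1, -42, 87, -4253, -4253]
step 13 (DROP): [-1, -42, 87, -4253]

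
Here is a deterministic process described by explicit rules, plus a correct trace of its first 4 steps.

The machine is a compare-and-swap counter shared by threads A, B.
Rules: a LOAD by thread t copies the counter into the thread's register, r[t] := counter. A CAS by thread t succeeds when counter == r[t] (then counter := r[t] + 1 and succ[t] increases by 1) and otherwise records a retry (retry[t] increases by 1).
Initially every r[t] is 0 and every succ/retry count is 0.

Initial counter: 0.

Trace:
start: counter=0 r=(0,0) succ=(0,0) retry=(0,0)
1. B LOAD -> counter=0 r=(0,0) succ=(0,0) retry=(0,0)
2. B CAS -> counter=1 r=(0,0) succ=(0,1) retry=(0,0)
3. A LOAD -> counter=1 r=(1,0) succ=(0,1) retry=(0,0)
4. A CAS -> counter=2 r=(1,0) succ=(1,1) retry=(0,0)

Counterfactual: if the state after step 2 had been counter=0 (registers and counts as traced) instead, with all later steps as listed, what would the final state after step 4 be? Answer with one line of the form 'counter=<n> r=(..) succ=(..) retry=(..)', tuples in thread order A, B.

state after step 2 := counter=0 r=(0,0) succ=(0,1) retry=(0,0)
3. A LOAD -> counter=0 r=(0,0) succ=(0,1) retry=(0,0)
4. A CAS -> counter=1 r=(0,0) succ=(1,1) retry=(0,0)

counter=1 r=(0,0) succ=(1,1) retry=(0,0)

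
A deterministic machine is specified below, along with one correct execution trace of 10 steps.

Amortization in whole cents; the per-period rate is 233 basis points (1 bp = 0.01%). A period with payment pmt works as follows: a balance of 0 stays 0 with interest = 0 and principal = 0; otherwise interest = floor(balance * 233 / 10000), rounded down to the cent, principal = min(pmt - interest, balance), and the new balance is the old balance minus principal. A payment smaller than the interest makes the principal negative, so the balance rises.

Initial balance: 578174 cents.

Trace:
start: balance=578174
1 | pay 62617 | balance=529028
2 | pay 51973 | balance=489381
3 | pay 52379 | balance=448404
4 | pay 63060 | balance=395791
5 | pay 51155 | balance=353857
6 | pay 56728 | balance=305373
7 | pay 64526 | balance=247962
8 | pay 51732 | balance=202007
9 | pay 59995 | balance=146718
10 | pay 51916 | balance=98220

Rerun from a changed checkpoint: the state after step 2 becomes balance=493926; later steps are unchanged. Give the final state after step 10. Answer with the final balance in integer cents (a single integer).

103686

state after step 2 := balance=493926
3 | pay 52379 | balance=453055
4 | pay 63060 | balance=400551
5 | pay 51155 | balance=358728
6 | pay 56728 | balance=310358
7 | pay 64526 | balance=253063
8 | pay 51732 | balance=207227
9 | pay 59995 | balance=152060
10 | pay 51916 | balance=103686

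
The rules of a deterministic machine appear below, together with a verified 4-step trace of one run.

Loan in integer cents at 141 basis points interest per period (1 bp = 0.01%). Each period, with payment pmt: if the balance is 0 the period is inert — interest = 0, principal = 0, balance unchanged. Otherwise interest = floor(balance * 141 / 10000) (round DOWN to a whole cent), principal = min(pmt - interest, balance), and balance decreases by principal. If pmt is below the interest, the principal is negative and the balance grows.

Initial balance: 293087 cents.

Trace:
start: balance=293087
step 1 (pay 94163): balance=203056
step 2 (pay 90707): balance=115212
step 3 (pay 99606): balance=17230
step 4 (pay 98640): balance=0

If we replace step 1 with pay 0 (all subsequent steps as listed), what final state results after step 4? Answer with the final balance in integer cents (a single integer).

(re-executing from step 1 with the substitution; state before step 1: balance=293087)
step 1 (pay 0): balance=297219
step 2 (pay 90707): balance=210702
step 3 (pay 99606): balance=114066
step 4 (pay 98640): balance=17034

17034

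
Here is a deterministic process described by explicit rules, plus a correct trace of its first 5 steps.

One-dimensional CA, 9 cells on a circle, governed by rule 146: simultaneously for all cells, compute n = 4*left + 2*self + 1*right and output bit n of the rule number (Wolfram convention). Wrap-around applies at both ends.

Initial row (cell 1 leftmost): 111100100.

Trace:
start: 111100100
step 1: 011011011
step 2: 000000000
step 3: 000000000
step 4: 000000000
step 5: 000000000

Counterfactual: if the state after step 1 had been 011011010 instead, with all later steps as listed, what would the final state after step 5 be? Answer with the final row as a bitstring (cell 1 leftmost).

state after step 1 := 011011010
step 2: 100000001
step 3: 010000010
step 4: 101000101
step 5: 000101000

000101000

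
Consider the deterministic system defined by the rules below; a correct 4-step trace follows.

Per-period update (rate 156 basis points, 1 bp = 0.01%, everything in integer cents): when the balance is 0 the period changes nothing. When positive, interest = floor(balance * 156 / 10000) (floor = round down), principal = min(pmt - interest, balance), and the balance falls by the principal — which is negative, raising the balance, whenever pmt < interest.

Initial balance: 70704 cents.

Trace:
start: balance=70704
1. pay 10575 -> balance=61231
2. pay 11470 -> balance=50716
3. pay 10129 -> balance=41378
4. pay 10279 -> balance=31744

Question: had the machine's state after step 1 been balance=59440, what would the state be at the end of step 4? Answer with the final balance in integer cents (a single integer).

29867

state after step 1 := balance=59440
2. pay 11470 -> balance=48897
3. pay 10129 -> balance=39530
4. pay 10279 -> balance=29867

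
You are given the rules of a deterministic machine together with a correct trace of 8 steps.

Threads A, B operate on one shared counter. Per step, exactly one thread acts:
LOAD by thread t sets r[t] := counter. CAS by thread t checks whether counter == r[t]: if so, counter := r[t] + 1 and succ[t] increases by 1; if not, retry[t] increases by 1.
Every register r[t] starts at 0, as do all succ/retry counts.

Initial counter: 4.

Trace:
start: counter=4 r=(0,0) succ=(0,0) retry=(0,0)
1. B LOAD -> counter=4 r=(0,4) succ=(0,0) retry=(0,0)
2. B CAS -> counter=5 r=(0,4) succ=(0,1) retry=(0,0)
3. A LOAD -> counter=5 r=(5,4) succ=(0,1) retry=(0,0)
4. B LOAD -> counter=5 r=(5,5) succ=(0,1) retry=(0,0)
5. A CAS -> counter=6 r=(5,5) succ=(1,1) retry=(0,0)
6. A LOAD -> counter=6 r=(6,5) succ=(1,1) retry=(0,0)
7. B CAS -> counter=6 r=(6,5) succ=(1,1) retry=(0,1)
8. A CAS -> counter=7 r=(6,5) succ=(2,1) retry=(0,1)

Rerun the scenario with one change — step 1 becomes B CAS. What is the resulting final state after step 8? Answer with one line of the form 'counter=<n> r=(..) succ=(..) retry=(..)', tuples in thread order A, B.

(re-executing from step 1 with the substitution; state before step 1: counter=4 r=(0,0) succ=(0,0) retry=(0,0))
1. B CAS -> counter=4 r=(0,0) succ=(0,0) retry=(0,1)
2. B CAS -> counter=4 r=(0,0) succ=(0,0) retry=(0,2)
3. A LOAD -> counter=4 r=(4,0) succ=(0,0) retry=(0,2)
4. B LOAD -> counter=4 r=(4,4) succ=(0,0) retry=(0,2)
5. A CAS -> counter=5 r=(4,4) succ=(1,0) retry=(0,2)
6. A LOAD -> counter=5 r=(5,4) succ=(1,0) retry=(0,2)
7. B CAS -> counter=5 r=(5,4) succ=(1,0) retry=(0,3)
8. A CAS -> counter=6 r=(5,4) succ=(2,0) retry=(0,3)

counter=6 r=(5,4) succ=(2,0) retry=(0,3)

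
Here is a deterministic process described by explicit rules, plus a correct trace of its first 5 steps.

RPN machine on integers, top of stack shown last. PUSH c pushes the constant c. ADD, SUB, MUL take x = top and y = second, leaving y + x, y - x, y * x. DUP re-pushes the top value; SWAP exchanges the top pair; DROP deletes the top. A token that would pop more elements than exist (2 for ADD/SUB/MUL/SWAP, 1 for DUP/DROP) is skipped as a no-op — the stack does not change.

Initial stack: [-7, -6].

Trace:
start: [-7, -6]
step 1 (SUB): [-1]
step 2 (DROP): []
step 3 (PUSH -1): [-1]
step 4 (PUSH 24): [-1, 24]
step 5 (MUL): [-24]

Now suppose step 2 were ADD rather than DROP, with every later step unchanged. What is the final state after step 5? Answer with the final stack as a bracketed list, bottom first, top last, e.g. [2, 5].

[-1, -24]

(re-executing from step 2 with the substitution; state before step 2: [-1])
step 2 (ADD): [-1]
step 3 (PUSH -1): [-1, -1]
step 4 (PUSH 24): [-1, -1, 24]
step 5 (MUL): [-1, -24]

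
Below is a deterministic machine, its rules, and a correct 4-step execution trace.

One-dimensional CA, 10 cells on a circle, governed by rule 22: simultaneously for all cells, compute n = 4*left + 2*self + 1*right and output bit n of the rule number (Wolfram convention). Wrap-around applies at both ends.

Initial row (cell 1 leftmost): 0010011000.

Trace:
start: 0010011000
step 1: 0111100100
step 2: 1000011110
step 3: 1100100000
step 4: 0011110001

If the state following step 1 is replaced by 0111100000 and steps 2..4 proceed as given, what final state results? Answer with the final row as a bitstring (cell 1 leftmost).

state after step 1 := 0111100000
step 2: 1000010000
step 3: 1100111001
step 4: 0011000110

0011000110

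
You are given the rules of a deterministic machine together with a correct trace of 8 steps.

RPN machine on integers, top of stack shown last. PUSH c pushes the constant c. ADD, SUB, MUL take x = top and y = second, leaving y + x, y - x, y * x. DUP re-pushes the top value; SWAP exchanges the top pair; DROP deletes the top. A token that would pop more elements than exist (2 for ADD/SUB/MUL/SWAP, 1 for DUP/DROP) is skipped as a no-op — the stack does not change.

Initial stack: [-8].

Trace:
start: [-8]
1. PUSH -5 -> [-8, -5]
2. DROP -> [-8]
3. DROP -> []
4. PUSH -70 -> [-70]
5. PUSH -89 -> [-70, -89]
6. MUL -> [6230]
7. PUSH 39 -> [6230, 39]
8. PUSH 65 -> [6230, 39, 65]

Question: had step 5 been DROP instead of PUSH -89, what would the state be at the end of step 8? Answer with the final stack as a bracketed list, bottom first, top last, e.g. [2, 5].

(re-executing from step 5 with the substitution; state before step 5: [-70])
5. DROP -> []
6. MUL -> []
7. PUSH 39 -> [39]
8. PUSH 65 -> [39, 65]

[39, 65]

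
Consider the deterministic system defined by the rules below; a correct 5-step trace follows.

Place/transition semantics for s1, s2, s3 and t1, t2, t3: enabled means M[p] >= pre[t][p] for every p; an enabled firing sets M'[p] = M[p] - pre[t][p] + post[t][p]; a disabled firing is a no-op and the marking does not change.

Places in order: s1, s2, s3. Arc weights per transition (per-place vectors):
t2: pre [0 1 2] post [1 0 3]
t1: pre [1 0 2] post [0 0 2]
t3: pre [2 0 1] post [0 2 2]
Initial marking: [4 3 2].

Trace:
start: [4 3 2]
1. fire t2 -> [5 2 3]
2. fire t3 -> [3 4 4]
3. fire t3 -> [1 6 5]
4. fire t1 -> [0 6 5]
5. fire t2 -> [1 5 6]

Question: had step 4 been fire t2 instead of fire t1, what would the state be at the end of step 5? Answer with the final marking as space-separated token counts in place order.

(re-executing from step 4 with the substitution; state before step 4: [1 6 5])
4. fire t2 -> [2 5 6]
5. fire t2 -> [3 4 7]

3 4 7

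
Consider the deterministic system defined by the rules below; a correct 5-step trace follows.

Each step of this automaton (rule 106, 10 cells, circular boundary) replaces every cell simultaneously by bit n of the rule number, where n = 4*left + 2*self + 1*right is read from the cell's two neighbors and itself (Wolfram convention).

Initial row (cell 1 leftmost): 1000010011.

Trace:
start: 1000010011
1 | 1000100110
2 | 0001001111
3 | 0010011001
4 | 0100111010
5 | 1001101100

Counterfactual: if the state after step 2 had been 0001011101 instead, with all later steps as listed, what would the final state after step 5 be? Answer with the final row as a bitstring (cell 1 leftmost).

state after step 2 := 0001011101
3 | 0010110110
4 | 0101111110
5 | 1011000010

1011000010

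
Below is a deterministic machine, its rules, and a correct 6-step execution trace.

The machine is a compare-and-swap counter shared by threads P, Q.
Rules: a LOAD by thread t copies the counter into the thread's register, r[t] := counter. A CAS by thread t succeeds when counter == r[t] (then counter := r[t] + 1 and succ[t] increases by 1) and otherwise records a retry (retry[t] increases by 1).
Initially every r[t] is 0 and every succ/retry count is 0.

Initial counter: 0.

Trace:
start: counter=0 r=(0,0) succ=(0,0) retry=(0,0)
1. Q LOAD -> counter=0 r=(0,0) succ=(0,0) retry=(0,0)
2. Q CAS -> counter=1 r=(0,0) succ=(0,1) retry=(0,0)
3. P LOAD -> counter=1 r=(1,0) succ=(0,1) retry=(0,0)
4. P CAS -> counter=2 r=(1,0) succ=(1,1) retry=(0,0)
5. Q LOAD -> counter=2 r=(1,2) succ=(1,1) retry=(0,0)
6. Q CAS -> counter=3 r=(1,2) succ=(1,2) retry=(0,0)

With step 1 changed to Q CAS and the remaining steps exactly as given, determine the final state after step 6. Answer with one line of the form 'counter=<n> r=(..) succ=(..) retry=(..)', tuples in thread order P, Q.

counter=3 r=(1,2) succ=(1,2) retry=(0,1)

(re-executing from step 1 with the substitution; state before step 1: counter=0 r=(0,0) succ=(0,0) retry=(0,0))
1. Q CAS -> counter=1 r=(0,0) succ=(0,1) retry=(0,0)
2. Q CAS -> counter=1 r=(0,0) succ=(0,1) retry=(0,1)
3. P LOAD -> counter=1 r=(1,0) succ=(0,1) retry=(0,1)
4. P CAS -> counter=2 r=(1,0) succ=(1,1) retry=(0,1)
5. Q LOAD -> counter=2 r=(1,2) succ=(1,1) retry=(0,1)
6. Q CAS -> counter=3 r=(1,2) succ=(1,2) retry=(0,1)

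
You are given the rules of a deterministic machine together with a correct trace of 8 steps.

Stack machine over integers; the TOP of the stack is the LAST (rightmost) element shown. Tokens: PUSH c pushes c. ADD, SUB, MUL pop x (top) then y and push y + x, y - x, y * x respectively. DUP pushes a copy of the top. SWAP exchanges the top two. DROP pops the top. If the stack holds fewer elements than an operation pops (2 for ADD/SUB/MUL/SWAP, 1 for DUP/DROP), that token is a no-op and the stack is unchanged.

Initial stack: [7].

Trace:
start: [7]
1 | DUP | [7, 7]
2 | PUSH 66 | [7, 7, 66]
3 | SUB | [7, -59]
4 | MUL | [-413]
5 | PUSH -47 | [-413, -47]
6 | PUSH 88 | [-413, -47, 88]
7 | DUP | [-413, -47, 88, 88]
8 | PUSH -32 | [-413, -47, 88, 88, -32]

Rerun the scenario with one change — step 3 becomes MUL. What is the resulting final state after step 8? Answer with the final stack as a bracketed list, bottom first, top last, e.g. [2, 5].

(re-executing from step 3 with the substitution; state before step 3: [7, 7, 66])
3 | MUL | [7, 462]
4 | MUL | [3234]
5 | PUSH -47 | [3234, -47]
6 | PUSH 88 | [3234, -47, 88]
7 | DUP | [3234, -47, 88, 88]
8 | PUSH -32 | [3234, -47, 88, 88, -32]

[3234, -47, 88, 88, -32]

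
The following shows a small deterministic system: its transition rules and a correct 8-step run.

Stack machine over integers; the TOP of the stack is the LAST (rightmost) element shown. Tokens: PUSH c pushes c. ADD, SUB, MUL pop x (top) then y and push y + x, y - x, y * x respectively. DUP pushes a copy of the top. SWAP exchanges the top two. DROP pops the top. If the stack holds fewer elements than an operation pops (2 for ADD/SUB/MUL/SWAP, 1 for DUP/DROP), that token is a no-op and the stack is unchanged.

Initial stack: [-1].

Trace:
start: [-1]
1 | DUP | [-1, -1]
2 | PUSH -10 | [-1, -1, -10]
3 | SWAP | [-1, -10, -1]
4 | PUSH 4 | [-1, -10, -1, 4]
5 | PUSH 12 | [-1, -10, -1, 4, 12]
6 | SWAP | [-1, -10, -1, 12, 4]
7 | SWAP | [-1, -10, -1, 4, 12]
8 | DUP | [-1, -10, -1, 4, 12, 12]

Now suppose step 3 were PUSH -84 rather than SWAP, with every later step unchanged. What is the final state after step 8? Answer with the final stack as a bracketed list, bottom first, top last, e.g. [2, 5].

[-1, -1, -10, -84, 4, 12, 12]

(re-executing from step 3 with the substitution; state before step 3: [-1, -1, -10])
3 | PUSH -84 | [-1, -1, -10, -84]
4 | PUSH 4 | [-1, -1, -10, -84, 4]
5 | PUSH 12 | [-1, -1, -10, -84, 4, 12]
6 | SWAP | [-1, -1, -10, -84, 12, 4]
7 | SWAP | [-1, -1, -10, -84, 4, 12]
8 | DUP | [-1, -1, -10, -84, 4, 12, 12]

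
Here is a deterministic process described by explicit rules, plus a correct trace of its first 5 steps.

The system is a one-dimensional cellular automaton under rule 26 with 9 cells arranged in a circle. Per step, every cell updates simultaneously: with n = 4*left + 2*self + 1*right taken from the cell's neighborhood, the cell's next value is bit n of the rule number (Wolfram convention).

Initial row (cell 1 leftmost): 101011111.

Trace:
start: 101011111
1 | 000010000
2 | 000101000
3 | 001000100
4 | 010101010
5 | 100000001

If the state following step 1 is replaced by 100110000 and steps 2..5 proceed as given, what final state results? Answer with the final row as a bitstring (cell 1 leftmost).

state after step 1 := 100110000
2 | 011101001
3 | 010000110
4 | 101001101
5 | 000111001

000111001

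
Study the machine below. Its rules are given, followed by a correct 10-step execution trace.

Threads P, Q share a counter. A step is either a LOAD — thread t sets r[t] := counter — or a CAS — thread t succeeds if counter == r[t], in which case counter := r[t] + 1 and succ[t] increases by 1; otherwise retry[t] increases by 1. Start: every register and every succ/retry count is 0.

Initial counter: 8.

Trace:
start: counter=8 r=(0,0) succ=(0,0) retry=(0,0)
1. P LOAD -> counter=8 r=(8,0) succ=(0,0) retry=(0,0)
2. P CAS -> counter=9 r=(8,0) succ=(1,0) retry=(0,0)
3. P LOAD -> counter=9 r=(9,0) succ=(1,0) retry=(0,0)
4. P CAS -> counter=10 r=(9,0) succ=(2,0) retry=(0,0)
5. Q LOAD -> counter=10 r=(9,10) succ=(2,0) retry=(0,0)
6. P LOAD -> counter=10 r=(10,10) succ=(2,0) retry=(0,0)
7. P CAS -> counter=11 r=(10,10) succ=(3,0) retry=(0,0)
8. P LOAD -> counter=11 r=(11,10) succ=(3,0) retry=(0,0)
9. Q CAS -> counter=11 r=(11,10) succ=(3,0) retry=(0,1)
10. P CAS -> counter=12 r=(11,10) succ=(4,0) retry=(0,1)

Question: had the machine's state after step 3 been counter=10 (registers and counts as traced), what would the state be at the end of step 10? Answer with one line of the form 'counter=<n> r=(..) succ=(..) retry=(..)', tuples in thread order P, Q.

state after step 3 := counter=10 r=(9,0) succ=(1,0) retry=(0,0)
4. P CAS -> counter=10 r=(9,0) succ=(1,0) retry=(1,0)
5. Q LOAD -> counter=10 r=(9,10) succ=(1,0) retry=(1,0)
6. P LOAD -> counter=10 r=(10,10) succ=(1,0) retry=(1,0)
7. P CAS -> counter=11 r=(10,10) succ=(2,0) retry=(1,0)
8. P LOAD -> counter=11 r=(11,10) succ=(2,0) retry=(1,0)
9. Q CAS -> counter=11 r=(11,10) succ=(2,0) retry=(1,1)
10. P CAS -> counter=12 r=(11,10) succ=(3,0) retry=(1,1)

counter=12 r=(11,10) succ=(3,0) retry=(1,1)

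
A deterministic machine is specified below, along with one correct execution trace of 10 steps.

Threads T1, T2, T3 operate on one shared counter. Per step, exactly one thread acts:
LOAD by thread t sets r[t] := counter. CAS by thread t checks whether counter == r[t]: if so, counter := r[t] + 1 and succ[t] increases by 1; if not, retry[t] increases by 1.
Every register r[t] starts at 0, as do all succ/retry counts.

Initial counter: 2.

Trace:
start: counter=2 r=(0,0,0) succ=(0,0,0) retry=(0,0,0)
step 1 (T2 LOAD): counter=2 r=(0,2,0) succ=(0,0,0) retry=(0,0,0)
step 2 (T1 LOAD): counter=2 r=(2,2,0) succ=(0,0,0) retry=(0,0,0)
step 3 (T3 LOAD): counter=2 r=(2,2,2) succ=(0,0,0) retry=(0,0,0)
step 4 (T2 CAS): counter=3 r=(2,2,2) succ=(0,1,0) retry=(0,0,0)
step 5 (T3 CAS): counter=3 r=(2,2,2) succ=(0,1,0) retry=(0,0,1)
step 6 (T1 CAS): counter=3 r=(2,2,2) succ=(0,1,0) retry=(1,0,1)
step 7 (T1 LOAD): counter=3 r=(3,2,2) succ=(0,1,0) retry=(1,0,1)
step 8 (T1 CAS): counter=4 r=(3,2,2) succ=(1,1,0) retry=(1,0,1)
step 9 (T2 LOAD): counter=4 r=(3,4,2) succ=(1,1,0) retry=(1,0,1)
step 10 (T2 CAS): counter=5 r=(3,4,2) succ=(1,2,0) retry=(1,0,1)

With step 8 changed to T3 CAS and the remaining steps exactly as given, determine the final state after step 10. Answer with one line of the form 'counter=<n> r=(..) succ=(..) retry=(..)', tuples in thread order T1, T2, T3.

(re-executing from step 8 with the substitution; state before step 8: counter=3 r=(3,2,2) succ=(0,1,0) retry=(1,0,1))
step 8 (T3 CAS): counter=3 r=(3,2,2) succ=(0,1,0) retry=(1,0,2)
step 9 (T2 LOAD): counter=3 r=(3,3,2) succ=(0,1,0) retry=(1,0,2)
step 10 (T2 CAS): counter=4 r=(3,3,2) succ=(0,2,0) retry=(1,0,2)

counter=4 r=(3,3,2) succ=(0,2,0) retry=(1,0,2)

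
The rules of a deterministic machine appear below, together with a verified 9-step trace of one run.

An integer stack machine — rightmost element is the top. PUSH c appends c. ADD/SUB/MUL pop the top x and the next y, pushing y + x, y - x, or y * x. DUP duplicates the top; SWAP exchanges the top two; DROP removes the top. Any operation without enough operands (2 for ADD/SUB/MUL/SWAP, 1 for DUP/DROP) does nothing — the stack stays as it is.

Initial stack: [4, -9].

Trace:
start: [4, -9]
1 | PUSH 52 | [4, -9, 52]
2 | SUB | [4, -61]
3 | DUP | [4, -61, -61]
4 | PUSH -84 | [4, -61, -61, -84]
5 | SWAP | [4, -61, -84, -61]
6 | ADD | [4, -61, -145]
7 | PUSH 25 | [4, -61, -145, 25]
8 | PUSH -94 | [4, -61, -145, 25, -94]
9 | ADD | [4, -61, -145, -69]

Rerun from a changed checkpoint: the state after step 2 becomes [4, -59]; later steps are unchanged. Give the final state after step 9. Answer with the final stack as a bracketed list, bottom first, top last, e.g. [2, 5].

[4, -59, -143, -69]

state after step 2 := [4, -59]
3 | DUP | [4, -59, -59]
4 | PUSH -84 | [4, -59, -59, -84]
5 | SWAP | [4, -59, -84, -59]
6 | ADD | [4, -59, -143]
7 | PUSH 25 | [4, -59, -143, 25]
8 | PUSH -94 | [4, -59, -143, 25, -94]
9 | ADD | [4, -59, -143, -69]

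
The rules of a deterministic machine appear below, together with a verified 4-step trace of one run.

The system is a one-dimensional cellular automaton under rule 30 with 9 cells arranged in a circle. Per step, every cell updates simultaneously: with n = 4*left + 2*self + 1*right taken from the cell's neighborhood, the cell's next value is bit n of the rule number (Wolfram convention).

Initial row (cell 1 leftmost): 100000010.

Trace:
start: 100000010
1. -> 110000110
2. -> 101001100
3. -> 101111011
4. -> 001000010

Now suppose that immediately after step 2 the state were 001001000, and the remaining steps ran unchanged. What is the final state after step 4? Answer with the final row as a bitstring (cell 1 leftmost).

110000010

state after step 2 := 001001000
3. -> 011111100
4. -> 110000010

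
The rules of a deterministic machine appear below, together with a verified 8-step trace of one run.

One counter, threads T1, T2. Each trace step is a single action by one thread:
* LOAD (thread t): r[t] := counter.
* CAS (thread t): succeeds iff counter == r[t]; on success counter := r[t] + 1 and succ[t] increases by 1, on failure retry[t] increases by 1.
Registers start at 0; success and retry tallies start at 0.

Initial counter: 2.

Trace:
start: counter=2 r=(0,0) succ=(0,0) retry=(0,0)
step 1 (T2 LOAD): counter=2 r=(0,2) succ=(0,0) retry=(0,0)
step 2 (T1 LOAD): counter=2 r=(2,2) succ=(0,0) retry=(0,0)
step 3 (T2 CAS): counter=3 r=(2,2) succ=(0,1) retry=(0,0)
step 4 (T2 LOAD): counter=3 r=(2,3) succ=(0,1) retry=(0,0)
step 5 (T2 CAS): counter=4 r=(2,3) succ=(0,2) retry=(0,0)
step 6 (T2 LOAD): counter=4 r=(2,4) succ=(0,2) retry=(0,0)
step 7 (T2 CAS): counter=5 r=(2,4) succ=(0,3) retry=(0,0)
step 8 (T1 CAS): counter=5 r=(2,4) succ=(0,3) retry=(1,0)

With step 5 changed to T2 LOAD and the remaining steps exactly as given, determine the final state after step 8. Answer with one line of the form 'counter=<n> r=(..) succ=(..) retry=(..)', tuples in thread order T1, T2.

counter=4 r=(2,3) succ=(0,2) retry=(1,0)

(re-executing from step 5 with the substitution; state before step 5: counter=3 r=(2,3) succ=(0,1) retry=(0,0))
step 5 (T2 LOAD): counter=3 r=(2,3) succ=(0,1) retry=(0,0)
step 6 (T2 LOAD): counter=3 r=(2,3) succ=(0,1) retry=(0,0)
step 7 (T2 CAS): counter=4 r=(2,3) succ=(0,2) retry=(0,0)
step 8 (T1 CAS): counter=4 r=(2,3) succ=(0,2) retry=(1,0)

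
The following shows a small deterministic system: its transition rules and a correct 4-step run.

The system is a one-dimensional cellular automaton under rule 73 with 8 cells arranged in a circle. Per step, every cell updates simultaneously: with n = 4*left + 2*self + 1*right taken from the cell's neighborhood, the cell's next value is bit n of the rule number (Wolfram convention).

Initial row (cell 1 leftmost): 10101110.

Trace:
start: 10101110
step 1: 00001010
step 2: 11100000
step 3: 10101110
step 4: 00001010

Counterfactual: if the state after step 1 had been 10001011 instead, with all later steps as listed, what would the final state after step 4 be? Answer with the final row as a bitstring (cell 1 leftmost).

state after step 1 := 10001011
step 2: 10100010
step 3: 00001000
step 4: 11100011

11100011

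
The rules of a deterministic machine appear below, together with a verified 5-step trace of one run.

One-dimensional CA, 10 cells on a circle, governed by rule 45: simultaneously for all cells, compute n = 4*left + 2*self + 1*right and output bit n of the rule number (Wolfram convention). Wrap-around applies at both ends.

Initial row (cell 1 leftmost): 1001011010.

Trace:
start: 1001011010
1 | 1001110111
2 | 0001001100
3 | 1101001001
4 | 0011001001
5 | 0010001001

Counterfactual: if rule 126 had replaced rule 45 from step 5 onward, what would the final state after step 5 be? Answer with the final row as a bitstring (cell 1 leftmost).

1111111111

(re-executing step 5 under rule 126; state before step 5: 0011001001)
5 | 1111111111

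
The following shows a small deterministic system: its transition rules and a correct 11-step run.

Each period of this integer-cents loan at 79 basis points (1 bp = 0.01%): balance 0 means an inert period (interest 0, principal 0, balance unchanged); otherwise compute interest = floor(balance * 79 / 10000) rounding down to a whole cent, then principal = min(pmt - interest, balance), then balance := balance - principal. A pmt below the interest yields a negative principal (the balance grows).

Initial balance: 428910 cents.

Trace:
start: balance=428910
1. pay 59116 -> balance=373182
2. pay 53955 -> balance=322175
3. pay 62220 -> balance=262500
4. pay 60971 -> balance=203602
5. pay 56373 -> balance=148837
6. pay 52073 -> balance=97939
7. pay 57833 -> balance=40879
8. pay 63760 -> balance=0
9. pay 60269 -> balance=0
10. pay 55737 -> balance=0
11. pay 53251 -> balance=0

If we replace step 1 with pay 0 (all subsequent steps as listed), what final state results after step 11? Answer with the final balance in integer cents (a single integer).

(re-executing from step 1 with the substitution; state before step 1: balance=428910)
1. pay 0 -> balance=432298
2. pay 53955 -> balance=381758
3. pay 62220 -> balance=322553
4. pay 60971 -> balance=264130
5. pay 56373 -> balance=209843
6. pay 52073 -> balance=159427
7. pay 57833 -> balance=102853
8. pay 63760 -> balance=39905
9. pay 60269 -> balance=0
10. pay 55737 -> balance=0
11. pay 53251 -> balance=0

0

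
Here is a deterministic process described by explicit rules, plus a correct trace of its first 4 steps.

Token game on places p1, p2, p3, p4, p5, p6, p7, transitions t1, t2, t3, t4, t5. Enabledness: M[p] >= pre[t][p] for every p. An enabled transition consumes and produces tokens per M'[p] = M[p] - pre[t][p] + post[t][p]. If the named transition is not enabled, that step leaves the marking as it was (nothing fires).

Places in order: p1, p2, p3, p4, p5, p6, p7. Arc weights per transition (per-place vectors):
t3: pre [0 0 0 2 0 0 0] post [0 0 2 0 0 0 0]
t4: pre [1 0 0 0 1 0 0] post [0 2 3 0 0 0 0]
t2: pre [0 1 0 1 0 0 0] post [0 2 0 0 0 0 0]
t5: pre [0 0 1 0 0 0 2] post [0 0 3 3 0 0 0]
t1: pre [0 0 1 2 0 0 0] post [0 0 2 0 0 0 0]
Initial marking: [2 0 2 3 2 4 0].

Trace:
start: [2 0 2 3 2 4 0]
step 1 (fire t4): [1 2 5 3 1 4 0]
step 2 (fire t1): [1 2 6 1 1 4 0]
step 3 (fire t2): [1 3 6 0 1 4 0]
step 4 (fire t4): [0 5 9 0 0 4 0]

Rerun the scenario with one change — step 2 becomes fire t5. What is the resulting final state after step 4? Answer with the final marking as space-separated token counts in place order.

0 5 8 2 0 4 0

(re-executing from step 2 with the substitution; state before step 2: [1 2 5 3 1 4 0])
step 2 (fire t5): [1 2 5 3 1 4 0]
step 3 (fire t2): [1 3 5 2 1 4 0]
step 4 (fire t4): [0 5 8 2 0 4 0]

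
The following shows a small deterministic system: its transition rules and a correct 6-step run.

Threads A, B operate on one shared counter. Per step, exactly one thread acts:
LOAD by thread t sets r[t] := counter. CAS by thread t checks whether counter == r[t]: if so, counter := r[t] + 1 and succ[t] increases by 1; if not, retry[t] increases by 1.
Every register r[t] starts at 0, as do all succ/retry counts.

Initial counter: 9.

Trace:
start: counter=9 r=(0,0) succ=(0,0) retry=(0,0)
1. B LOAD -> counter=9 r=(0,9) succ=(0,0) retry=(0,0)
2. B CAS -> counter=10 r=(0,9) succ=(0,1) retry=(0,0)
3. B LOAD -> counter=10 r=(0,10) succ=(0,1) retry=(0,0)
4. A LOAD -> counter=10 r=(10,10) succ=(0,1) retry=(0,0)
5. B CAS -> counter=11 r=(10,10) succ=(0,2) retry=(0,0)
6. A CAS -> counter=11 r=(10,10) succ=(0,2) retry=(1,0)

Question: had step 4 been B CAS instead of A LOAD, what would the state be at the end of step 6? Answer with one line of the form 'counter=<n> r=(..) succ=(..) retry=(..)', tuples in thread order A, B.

(re-executing from step 4 with the substitution; state before step 4: counter=10 r=(0,10) succ=(0,1) retry=(0,0))
4. B CAS -> counter=11 r=(0,10) succ=(0,2) retry=(0,0)
5. B CAS -> counter=11 r=(0,10) succ=(0,2) retry=(0,1)
6. A CAS -> counter=11 r=(0,10) succ=(0,2) retry=(1,1)

counter=11 r=(0,10) succ=(0,2) retry=(1,1)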